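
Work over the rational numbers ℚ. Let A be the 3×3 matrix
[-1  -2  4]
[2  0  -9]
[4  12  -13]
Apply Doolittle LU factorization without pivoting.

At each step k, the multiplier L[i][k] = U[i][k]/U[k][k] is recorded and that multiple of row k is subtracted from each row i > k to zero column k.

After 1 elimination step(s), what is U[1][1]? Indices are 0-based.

k=0: U[0][0]=-1
  eliminate (1,0): mult=-2, new row 1: (0, -4, -1); set L[1][0]=-2
  eliminate (2,0): mult=-4, new row 2: (0, 4, 3); set L[2][0]=-4

U[1][1] = -4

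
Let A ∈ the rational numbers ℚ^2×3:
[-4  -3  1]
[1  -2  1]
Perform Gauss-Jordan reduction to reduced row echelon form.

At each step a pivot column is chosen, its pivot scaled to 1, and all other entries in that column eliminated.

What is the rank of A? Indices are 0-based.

rank = 2

pivot(0,0)=-4: scale R0 → (1, 3/4, -1/4)
  clear (1,0): R1 −= (1)R0 → (0, -11/4, 5/4)
pivot(1,1)=-11/4: scale R1 → (0, 1, -5/11)
  clear (0,1): R0 −= (3/4)R1 → (1, 0, 1/11)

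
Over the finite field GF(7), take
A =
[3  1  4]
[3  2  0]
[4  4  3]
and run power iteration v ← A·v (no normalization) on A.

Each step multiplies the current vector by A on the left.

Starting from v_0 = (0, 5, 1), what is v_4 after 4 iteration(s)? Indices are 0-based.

v_4 = (1, 0, 3)

v_0 = (0, 5, 1).
v_1 = A·v_0 = (2, 3, 2).
v_2 = A·v_1 = (3, 5, 5).
v_3 = A·v_2 = (6, 5, 5).
v_4 = A·v_3 = (1, 0, 3).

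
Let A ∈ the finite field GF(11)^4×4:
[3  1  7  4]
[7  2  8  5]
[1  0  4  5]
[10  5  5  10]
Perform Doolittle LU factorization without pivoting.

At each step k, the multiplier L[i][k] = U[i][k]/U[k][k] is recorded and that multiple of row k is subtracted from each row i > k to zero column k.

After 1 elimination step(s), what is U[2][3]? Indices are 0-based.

k=0: U[0][0]=3
  eliminate (1,0): mult=6, new row 1: (0, 7, 10, 3); set L[1][0]=6
  eliminate (2,0): mult=4, new row 2: (0, 7, 9, 0); set L[2][0]=4
  eliminate (3,0): mult=7, new row 3: (0, 9, 0, 4); set L[3][0]=7

U[2][3] = 0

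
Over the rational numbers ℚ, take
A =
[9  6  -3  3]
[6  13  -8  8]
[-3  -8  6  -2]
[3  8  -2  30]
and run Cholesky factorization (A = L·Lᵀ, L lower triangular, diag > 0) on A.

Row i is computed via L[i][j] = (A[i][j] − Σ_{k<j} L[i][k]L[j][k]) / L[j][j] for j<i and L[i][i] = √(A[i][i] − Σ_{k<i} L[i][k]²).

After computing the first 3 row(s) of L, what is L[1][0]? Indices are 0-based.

Step 1: L[0][0] = √(9) = 3.
  L[1][0] = (6) / L[0][0] = 2.
Step 2: L[1][1] = √(9) = 3.
  L[2][0] = (-3) / L[0][0] = -1.
  L[2][1] = (-6) / L[1][1] = -2.
Step 3: L[2][2] = √(1) = 1.

L[1][0] = 2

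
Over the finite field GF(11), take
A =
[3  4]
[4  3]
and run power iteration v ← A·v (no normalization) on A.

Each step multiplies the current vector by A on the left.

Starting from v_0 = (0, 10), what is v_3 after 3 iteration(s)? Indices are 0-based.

v_0 = (0, 10).
v_1 = A·v_0 = (7, 8).
v_2 = A·v_1 = (9, 8).
v_3 = A·v_2 = (4, 5).

v_3 = (4, 5)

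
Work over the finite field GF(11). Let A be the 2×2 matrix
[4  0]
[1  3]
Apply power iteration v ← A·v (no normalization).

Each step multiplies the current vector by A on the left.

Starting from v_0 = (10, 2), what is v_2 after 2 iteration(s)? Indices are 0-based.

v_2 = (6, 0)

v_0 = (10, 2).
v_1 = A·v_0 = (7, 5).
v_2 = A·v_1 = (6, 0).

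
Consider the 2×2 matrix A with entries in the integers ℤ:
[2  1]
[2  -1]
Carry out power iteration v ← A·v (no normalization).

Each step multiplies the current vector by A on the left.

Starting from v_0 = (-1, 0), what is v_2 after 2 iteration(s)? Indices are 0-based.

v_0 = (-1, 0).
v_1 = A·v_0 = (-2, -2).
v_2 = A·v_1 = (-6, -2).

v_2 = (-6, -2)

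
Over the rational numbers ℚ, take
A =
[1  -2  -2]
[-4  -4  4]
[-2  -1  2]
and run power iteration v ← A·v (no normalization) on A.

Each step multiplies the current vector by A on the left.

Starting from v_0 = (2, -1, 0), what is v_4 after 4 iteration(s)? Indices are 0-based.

v_0 = (2, -1, 0).
v_1 = A·v_0 = (4, -4, -3).
v_2 = A·v_1 = (18, -12, -10).
v_3 = A·v_2 = (62, -64, -44).
v_4 = A·v_3 = (278, -168, -148).

v_4 = (278, -168, -148)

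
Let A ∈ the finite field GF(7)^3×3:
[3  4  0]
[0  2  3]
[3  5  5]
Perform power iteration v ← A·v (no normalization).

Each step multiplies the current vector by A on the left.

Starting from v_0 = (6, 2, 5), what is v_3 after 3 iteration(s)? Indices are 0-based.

v_3 = (4, 0, 4)

v_0 = (6, 2, 5).
v_1 = A·v_0 = (5, 5, 4).
v_2 = A·v_1 = (0, 1, 4).
v_3 = A·v_2 = (4, 0, 4).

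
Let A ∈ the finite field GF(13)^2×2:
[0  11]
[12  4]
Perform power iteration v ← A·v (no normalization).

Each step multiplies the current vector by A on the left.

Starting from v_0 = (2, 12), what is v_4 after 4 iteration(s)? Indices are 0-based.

v_4 = (11, 4)

v_0 = (2, 12).
v_1 = A·v_0 = (2, 7).
v_2 = A·v_1 = (12, 0).
v_3 = A·v_2 = (0, 1).
v_4 = A·v_3 = (11, 4).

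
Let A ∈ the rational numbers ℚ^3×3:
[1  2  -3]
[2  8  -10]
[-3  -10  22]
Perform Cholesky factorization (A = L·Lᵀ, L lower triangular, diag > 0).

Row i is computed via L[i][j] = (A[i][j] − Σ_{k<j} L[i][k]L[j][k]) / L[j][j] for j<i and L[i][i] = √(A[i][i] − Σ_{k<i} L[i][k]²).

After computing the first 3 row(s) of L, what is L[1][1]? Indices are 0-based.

L[1][1] = 2

Step 1: L[0][0] = √(1) = 1.
  L[1][0] = (2) / L[0][0] = 2.
Step 2: L[1][1] = √(4) = 2.
  L[2][0] = (-3) / L[0][0] = -3.
  L[2][1] = (-4) / L[1][1] = -2.
Step 3: L[2][2] = √(9) = 3.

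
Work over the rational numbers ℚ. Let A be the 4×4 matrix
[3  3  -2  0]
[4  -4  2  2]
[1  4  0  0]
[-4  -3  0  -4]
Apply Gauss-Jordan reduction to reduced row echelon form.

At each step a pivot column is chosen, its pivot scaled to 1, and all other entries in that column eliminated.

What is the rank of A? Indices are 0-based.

rank = 4

step 1: normalize row 0 (÷3) = (1, 1, -2/3, 0)
  row 1: subtract 4×row0 = (0, -8, 14/3, 2)
  row 2: subtract 1×row0 = (0, 3, 2/3, 0)
  row 3: subtract -4×row0 = (0, 1, -8/3, -4)
step 2: normalize row 1 (÷-8) = (0, 1, -7/12, -1/4)
  row 0: subtract 1×row1 = (1, 0, -1/12, 1/4)
  row 2: subtract 3×row1 = (0, 0, 29/12, 3/4)
  row 3: subtract 1×row1 = (0, 0, -25/12, -15/4)
step 3: normalize row 2 (÷29/12) = (0, 0, 1, 9/29)
  row 0: subtract -1/12×row2 = (1, 0, 0, 8/29)
  row 1: subtract -7/12×row2 = (0, 1, 0, -2/29)
  row 3: subtract -25/12×row2 = (0, 0, 0, -90/29)
step 4: normalize row 3 (÷-90/29) = (0, 0, 0, 1)
  row 0: subtract 8/29×row3 = (1, 0, 0, 0)
  row 1: subtract -2/29×row3 = (0, 1, 0, 0)
  row 2: subtract 9/29×row3 = (0, 0, 1, 0)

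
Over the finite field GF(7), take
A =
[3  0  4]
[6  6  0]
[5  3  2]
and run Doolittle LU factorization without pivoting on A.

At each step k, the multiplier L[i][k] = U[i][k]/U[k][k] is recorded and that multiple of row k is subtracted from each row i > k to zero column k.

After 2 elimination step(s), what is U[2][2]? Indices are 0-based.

U[2][2] = 4

[col 0] pivot 3
  R1 -= 2*R0 → (0, 6, 6)  (L[1][0] := 2)
  R2 -= 4*R0 → (0, 3, 0)  (L[2][0] := 4)
[col 1] pivot 6
  R2 -= 4*R1 → (0, 0, 4)  (L[2][1] := 4)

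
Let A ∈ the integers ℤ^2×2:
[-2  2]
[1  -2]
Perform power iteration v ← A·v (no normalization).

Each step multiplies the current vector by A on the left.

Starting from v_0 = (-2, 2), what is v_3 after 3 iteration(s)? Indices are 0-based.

v_0 = (-2, 2).
v_1 = A·v_0 = (8, -6).
v_2 = A·v_1 = (-28, 20).
v_3 = A·v_2 = (96, -68).

v_3 = (96, -68)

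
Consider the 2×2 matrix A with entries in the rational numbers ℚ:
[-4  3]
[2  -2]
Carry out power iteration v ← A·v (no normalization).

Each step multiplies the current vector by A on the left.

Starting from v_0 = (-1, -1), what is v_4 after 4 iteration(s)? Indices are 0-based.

v_0 = (-1, -1).
v_1 = A·v_0 = (1, 0).
v_2 = A·v_1 = (-4, 2).
v_3 = A·v_2 = (22, -12).
v_4 = A·v_3 = (-124, 68).

v_4 = (-124, 68)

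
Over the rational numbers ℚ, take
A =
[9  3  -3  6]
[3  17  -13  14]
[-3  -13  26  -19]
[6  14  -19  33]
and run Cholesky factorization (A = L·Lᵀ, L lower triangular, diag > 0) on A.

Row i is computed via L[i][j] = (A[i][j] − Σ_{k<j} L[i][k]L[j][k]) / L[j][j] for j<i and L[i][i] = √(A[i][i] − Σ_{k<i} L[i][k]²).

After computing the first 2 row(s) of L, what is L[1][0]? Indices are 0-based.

Step 1: L[0][0] = √(9) = 3.
  L[1][0] = (3) / L[0][0] = 1.
Step 2: L[1][1] = √(16) = 4.

L[1][0] = 1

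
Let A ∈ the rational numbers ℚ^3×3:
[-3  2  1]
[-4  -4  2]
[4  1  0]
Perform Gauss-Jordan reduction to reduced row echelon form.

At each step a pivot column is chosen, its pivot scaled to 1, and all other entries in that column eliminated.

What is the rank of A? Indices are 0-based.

[1] R0 /= -3  ⇒  (1, -2/3, -1/3)
     R1 -= -4·R0  ⇒  (0, -20/3, 2/3)
     R2 -= 4·R0  ⇒  (0, 11/3, 4/3)
[2] R1 /= -20/3  ⇒  (0, 1, -1/10)
     R0 -= -2/3·R1  ⇒  (1, 0, -2/5)
     R2 -= 11/3·R1  ⇒  (0, 0, 17/10)
[3] R2 /= 17/10  ⇒  (0, 0, 1)
     R0 -= -2/5·R2  ⇒  (1, 0, 0)
     R1 -= -1/10·R2  ⇒  (0, 1, 0)

rank = 3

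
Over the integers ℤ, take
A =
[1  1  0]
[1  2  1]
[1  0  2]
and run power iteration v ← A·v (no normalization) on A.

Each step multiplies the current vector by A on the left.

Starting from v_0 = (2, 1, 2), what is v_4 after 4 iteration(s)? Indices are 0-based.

v_0 = (2, 1, 2).
v_1 = A·v_0 = (3, 6, 6).
v_2 = A·v_1 = (9, 21, 15).
v_3 = A·v_2 = (30, 66, 39).
v_4 = A·v_3 = (96, 201, 108).

v_4 = (96, 201, 108)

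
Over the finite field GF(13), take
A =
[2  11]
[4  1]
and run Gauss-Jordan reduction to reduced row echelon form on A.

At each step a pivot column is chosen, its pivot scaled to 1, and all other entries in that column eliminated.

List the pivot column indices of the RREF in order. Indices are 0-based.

step 1: normalize row 0 (÷2) = (1, 12)
  row 1: subtract 4×row0 = (0, 5)
step 2: normalize row 1 (÷5) = (0, 1)
  row 0: subtract 12×row1 = (1, 0)

pivot columns: 0, 1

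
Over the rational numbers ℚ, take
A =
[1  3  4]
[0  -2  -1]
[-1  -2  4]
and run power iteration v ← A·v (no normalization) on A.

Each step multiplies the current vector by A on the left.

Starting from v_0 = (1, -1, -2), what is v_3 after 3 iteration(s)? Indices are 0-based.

v_3 = (-133, 28, -76)

v_0 = (1, -1, -2).
v_1 = A·v_0 = (-10, 4, -7).
v_2 = A·v_1 = (-26, -1, -26).
v_3 = A·v_2 = (-133, 28, -76).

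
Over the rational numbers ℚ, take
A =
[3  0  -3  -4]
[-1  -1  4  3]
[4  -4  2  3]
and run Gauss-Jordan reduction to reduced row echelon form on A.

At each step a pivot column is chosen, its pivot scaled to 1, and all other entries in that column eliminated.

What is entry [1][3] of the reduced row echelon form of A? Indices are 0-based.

step 1: normalize row 0 (÷3) = (1, 0, -1, -4/3)
  row 1: subtract -1×row0 = (0, -1, 3, 5/3)
  row 2: subtract 4×row0 = (0, -4, 6, 25/3)
step 2: normalize row 1 (÷-1) = (0, 1, -3, -5/3)
  row 2: subtract -4×row1 = (0, 0, -6, 5/3)
step 3: normalize row 2 (÷-6) = (0, 0, 1, -5/18)
  row 0: subtract -1×row2 = (1, 0, 0, -29/18)
  row 1: subtract -3×row2 = (0, 1, 0, -5/2)

M[1][3] = -5/2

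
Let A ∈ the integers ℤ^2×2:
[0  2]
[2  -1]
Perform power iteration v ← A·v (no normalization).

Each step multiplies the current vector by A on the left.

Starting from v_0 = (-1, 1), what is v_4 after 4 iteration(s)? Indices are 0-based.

v_0 = (-1, 1).
v_1 = A·v_0 = (2, -3).
v_2 = A·v_1 = (-6, 7).
v_3 = A·v_2 = (14, -19).
v_4 = A·v_3 = (-38, 47).

v_4 = (-38, 47)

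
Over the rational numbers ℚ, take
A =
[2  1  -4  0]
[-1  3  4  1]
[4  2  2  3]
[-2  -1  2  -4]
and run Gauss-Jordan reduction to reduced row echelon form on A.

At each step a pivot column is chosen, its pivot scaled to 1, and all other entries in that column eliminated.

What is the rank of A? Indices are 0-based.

[1] R0 /= 2  ⇒  (1, 1/2, -2, 0)
     R1 -= -1·R0  ⇒  (0, 7/2, 2, 1)
     R2 -= 4·R0  ⇒  (0, 0, 10, 3)
     R3 -= -2·R0  ⇒  (0, 0, -2, -4)
[2] R1 /= 7/2  ⇒  (0, 1, 4/7, 2/7)
     R0 -= 1/2·R1  ⇒  (1, 0, -16/7, -1/7)
[3] R2 /= 10  ⇒  (0, 0, 1, 3/10)
     R0 -= -16/7·R2  ⇒  (1, 0, 0, 19/35)
     R1 -= 4/7·R2  ⇒  (0, 1, 0, 4/35)
     R3 -= -2·R2  ⇒  (0, 0, 0, -17/5)
[4] R3 /= -17/5  ⇒  (0, 0, 0, 1)
     R0 -= 19/35·R3  ⇒  (1, 0, 0, 0)
     R1 -= 4/35·R3  ⇒  (0, 1, 0, 0)
     R2 -= 3/10·R3  ⇒  (0, 0, 1, 0)

rank = 4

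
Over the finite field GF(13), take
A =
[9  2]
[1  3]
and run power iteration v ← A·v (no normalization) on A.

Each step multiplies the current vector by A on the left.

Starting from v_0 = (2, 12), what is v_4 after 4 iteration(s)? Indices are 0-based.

v_0 = (2, 12).
v_1 = A·v_0 = (3, 12).
v_2 = A·v_1 = (12, 0).
v_3 = A·v_2 = (4, 12).
v_4 = A·v_3 = (8, 1).

v_4 = (8, 1)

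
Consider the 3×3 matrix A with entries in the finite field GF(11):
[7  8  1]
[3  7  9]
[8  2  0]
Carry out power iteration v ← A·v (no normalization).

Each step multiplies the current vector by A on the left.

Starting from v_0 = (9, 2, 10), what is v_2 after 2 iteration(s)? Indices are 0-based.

v_0 = (9, 2, 10).
v_1 = A·v_0 = (1, 10, 10).
v_2 = A·v_1 = (9, 9, 6).

v_2 = (9, 9, 6)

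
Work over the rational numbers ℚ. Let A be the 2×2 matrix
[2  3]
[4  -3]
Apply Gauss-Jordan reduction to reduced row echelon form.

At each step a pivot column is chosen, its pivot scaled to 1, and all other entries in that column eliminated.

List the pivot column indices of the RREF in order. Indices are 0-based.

pivot columns: 0, 1

pivot(0,0)=2: scale R0 → (1, 3/2)
  clear (1,0): R1 −= (4)R0 → (0, -9)
pivot(1,1)=-9: scale R1 → (0, 1)
  clear (0,1): R0 −= (3/2)R1 → (1, 0)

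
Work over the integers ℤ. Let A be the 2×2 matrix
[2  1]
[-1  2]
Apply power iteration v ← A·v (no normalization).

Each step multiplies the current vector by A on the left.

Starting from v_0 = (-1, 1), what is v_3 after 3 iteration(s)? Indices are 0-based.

v_0 = (-1, 1).
v_1 = A·v_0 = (-1, 3).
v_2 = A·v_1 = (1, 7).
v_3 = A·v_2 = (9, 13).

v_3 = (9, 13)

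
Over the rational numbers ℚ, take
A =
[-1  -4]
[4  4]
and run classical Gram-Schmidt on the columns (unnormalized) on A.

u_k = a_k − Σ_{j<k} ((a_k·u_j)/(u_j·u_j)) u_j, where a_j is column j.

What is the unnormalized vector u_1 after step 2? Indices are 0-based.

Step 1: u_0 = a_0 = (-1, 4).
Step 2: u_1 = a_1 − (20/17)·u_0 = (-48/17, -12/17).

u_1 = (-48/17, -12/17)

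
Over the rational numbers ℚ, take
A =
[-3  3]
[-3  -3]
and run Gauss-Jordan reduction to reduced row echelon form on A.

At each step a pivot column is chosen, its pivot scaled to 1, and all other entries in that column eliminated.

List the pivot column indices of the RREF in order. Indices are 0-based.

pivot columns: 0, 1

pivot(0,0)=-3: scale R0 → (1, -1)
  clear (1,0): R1 −= (-3)R0 → (0, -6)
pivot(1,1)=-6: scale R1 → (0, 1)
  clear (0,1): R0 −= (-1)R1 → (1, 0)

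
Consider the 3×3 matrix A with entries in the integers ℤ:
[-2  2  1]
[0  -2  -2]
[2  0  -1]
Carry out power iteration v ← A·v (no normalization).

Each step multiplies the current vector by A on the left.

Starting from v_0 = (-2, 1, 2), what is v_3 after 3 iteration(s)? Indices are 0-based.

v_0 = (-2, 1, 2).
v_1 = A·v_0 = (8, -6, -6).
v_2 = A·v_1 = (-34, 24, 22).
v_3 = A·v_2 = (138, -92, -90).

v_3 = (138, -92, -90)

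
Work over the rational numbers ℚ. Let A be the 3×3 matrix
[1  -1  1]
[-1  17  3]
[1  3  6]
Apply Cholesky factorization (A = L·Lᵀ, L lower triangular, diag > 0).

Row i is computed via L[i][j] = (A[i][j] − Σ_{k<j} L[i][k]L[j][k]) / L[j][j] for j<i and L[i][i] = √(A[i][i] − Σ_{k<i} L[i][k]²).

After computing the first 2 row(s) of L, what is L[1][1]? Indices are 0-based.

L[1][1] = 4

Step 1: L[0][0] = √(1) = 1.
  L[1][0] = (-1) / L[0][0] = -1.
Step 2: L[1][1] = √(16) = 4.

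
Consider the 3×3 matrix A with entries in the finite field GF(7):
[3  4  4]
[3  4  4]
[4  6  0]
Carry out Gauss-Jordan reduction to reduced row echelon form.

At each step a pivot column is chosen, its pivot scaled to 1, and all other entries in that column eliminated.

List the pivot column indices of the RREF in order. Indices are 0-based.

pivot columns: 0, 1

[1] R0 /= 3  ⇒  (1, 6, 6)
     R1 -= 3·R0  ⇒  (0, 0, 0)
     R2 -= 4·R0  ⇒  (0, 3, 4)
[2] R1 <-> R2
[2] R1 /= 3  ⇒  (0, 1, 6)
     R0 -= 6·R1  ⇒  (1, 0, 5)
column 2 empty below row 2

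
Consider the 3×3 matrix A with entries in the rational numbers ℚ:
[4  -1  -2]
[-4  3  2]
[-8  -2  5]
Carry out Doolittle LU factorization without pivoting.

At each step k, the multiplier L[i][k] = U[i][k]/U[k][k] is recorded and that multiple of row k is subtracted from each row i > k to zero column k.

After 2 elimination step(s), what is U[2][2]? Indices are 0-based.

k=0: U[0][0]=4
  eliminate (1,0): mult=-1, new row 1: (0, 2, 0); set L[1][0]=-1
  eliminate (2,0): mult=-2, new row 2: (0, -4, 1); set L[2][0]=-2
k=1: U[1][1]=2
  eliminate (2,1): mult=-2, new row 2: (0, 0, 1); set L[2][1]=-2

U[2][2] = 1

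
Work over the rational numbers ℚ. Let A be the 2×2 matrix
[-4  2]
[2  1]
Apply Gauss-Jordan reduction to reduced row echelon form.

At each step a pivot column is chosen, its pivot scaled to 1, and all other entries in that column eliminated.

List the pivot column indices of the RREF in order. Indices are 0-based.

[1] R0 /= -4  ⇒  (1, -1/2)
     R1 -= 2·R0  ⇒  (0, 2)
[2] R1 /= 2  ⇒  (0, 1)
     R0 -= -1/2·R1  ⇒  (1, 0)

pivot columns: 0, 1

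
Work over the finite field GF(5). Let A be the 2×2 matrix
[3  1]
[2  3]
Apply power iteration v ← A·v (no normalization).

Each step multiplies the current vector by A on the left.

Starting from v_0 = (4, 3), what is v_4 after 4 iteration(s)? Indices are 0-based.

v_4 = (3, 0)

v_0 = (4, 3).
v_1 = A·v_0 = (0, 2).
v_2 = A·v_1 = (2, 1).
v_3 = A·v_2 = (2, 2).
v_4 = A·v_3 = (3, 0).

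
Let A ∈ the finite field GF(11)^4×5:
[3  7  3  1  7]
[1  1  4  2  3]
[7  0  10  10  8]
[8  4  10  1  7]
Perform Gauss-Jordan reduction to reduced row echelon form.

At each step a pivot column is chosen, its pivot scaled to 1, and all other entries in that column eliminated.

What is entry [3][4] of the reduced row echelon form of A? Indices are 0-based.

M[3][4] = 3

step 1: normalize row 0 (÷3) = (1, 6, 1, 4, 6)
  row 1: subtract 1×row0 = (0, 6, 3, 9, 8)
  row 2: subtract 7×row0 = (0, 2, 3, 4, 10)
  row 3: subtract 8×row0 = (0, 0, 2, 2, 3)
step 2: normalize row 1 (÷6) = (0, 1, 6, 7, 5)
  row 0: subtract 6×row1 = (1, 0, 9, 6, 9)
  row 2: subtract 2×row1 = (0, 0, 2, 1, 0)
step 3: normalize row 2 (÷2) = (0, 0, 1, 6, 0)
  row 0: subtract 9×row2 = (1, 0, 0, 7, 9)
  row 1: subtract 6×row2 = (0, 1, 0, 4, 5)
  row 3: subtract 2×row2 = (0, 0, 0, 1, 3)
step 4: normalize row 3 (÷1) = (0, 0, 0, 1, 3)
  row 0: subtract 7×row3 = (1, 0, 0, 0, 10)
  row 1: subtract 4×row3 = (0, 1, 0, 0, 4)
  row 2: subtract 6×row3 = (0, 0, 1, 0, 4)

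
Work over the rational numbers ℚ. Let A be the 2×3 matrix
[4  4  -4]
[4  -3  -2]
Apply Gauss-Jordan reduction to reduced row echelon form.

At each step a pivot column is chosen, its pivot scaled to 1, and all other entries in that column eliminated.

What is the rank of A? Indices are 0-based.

rank = 2

step 1: normalize row 0 (÷4) = (1, 1, -1)
  row 1: subtract 4×row0 = (0, -7, 2)
step 2: normalize row 1 (÷-7) = (0, 1, -2/7)
  row 0: subtract 1×row1 = (1, 0, -5/7)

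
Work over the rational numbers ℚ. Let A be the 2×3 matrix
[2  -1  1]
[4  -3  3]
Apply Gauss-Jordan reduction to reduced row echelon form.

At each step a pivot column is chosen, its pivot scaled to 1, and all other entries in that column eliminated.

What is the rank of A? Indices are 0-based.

step 1: normalize row 0 (÷2) = (1, -1/2, 1/2)
  row 1: subtract 4×row0 = (0, -1, 1)
step 2: normalize row 1 (÷-1) = (0, 1, -1)
  row 0: subtract -1/2×row1 = (1, 0, 0)

rank = 2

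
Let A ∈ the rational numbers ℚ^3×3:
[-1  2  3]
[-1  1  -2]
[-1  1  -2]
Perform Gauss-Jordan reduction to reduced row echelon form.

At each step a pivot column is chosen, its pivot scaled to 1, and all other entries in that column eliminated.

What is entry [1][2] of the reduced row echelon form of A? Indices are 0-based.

step 1: normalize row 0 (÷-1) = (1, -2, -3)
  row 1: subtract -1×row0 = (0, -1, -5)
  row 2: subtract -1×row0 = (0, -1, -5)
step 2: normalize row 1 (÷-1) = (0, 1, 5)
  row 0: subtract -2×row1 = (1, 0, 7)
  row 2: subtract -1×row1 = (0, 0, 0)
skip col 2 (zero from row 2)

M[1][2] = 5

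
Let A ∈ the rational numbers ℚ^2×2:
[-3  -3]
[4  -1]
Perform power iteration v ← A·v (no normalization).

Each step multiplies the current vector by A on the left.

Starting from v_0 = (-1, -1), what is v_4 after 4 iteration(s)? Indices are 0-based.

v_0 = (-1, -1).
v_1 = A·v_0 = (6, -3).
v_2 = A·v_1 = (-9, 27).
v_3 = A·v_2 = (-54, -63).
v_4 = A·v_3 = (351, -153).

v_4 = (351, -153)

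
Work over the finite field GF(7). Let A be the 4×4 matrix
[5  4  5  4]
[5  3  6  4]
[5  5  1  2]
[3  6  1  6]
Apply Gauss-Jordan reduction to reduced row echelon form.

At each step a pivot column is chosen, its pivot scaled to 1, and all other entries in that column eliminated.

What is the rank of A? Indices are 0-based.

step 1: normalize row 0 (÷5) = (1, 5, 1, 5)
  row 1: subtract 5×row0 = (0, 6, 1, 0)
  row 2: subtract 5×row0 = (0, 1, 3, 5)
  row 3: subtract 3×row0 = (0, 5, 5, 5)
step 2: normalize row 1 (÷6) = (0, 1, 6, 0)
  row 0: subtract 5×row1 = (1, 0, 6, 5)
  row 2: subtract 1×row1 = (0, 0, 4, 5)
  row 3: subtract 5×row1 = (0, 0, 3, 5)
step 3: normalize row 2 (÷4) = (0, 0, 1, 3)
  row 0: subtract 6×row2 = (1, 0, 0, 1)
  row 1: subtract 6×row2 = (0, 1, 0, 3)
  row 3: subtract 3×row2 = (0, 0, 0, 3)
step 4: normalize row 3 (÷3) = (0, 0, 0, 1)
  row 0: subtract 1×row3 = (1, 0, 0, 0)
  row 1: subtract 3×row3 = (0, 1, 0, 0)
  row 2: subtract 3×row3 = (0, 0, 1, 0)

rank = 4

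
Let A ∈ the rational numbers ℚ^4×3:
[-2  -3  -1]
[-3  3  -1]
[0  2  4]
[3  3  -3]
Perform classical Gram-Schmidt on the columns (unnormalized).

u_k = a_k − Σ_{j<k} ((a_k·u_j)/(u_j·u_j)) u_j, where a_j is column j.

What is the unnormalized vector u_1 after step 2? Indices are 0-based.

u_1 = (-27/11, 42/11, 2, 24/11)

Step 1: u_0 = a_0 = (-2, -3, 0, 3).
Step 2: u_1 = a_1 − (3/11)·u_0 = (-27/11, 42/11, 2, 24/11).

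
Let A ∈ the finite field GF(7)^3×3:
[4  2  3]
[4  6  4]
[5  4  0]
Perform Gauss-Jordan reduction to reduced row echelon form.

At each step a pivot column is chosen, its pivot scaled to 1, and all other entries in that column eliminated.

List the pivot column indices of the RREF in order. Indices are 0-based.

pivot columns: 0, 1, 2

step 1: normalize row 0 (÷4) = (1, 4, 6)
  row 1: subtract 4×row0 = (0, 4, 1)
  row 2: subtract 5×row0 = (0, 5, 5)
step 2: normalize row 1 (÷4) = (0, 1, 2)
  row 0: subtract 4×row1 = (1, 0, 5)
  row 2: subtract 5×row1 = (0, 0, 2)
step 3: normalize row 2 (÷2) = (0, 0, 1)
  row 0: subtract 5×row2 = (1, 0, 0)
  row 1: subtract 2×row2 = (0, 1, 0)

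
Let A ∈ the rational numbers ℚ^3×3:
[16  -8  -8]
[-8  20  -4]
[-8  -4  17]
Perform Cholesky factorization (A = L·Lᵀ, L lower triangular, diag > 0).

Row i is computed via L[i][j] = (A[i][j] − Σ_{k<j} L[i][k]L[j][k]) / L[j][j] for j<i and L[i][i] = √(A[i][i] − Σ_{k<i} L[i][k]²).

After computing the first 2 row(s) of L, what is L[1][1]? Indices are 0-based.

L[1][1] = 4

Step 1: L[0][0] = √(16) = 4.
  L[1][0] = (-8) / L[0][0] = -2.
Step 2: L[1][1] = √(16) = 4.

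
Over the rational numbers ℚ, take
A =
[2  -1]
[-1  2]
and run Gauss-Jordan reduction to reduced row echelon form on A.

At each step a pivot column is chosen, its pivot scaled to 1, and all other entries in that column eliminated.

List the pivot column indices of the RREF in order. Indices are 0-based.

step 1: normalize row 0 (÷2) = (1, -1/2)
  row 1: subtract -1×row0 = (0, 3/2)
step 2: normalize row 1 (÷3/2) = (0, 1)
  row 0: subtract -1/2×row1 = (1, 0)

pivot columns: 0, 1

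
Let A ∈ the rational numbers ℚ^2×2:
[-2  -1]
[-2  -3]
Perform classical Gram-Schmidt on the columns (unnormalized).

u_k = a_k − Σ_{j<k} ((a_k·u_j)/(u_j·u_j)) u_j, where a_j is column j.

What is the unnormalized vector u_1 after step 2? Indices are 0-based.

u_1 = (1, -1)

Step 1: u_0 = a_0 = (-2, -2).
Step 2: u_1 = a_1 − (1)·u_0 = (1, -1).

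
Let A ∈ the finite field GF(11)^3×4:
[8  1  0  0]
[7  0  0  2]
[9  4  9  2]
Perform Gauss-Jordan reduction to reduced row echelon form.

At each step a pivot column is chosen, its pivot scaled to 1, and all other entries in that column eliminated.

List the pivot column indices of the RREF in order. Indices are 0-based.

pivot(0,0)=8: scale R0 → (1, 7, 0, 0)
  clear (1,0): R1 −= (7)R0 → (0, 6, 0, 2)
  clear (2,0): R2 −= (9)R0 → (0, 7, 9, 2)
pivot(1,1)=6: scale R1 → (0, 1, 0, 4)
  clear (0,1): R0 −= (7)R1 → (1, 0, 0, 5)
  clear (2,1): R2 −= (7)R1 → (0, 0, 9, 7)
pivot(2,2)=9: scale R2 → (0, 0, 1, 2)

pivot columns: 0, 1, 2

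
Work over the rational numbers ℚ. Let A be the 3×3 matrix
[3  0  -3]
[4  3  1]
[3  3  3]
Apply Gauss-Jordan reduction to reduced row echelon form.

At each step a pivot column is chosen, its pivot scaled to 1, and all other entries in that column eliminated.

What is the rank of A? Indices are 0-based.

rank = 3

pivot(0,0)=3: scale R0 → (1, 0, -1)
  clear (1,0): R1 −= (4)R0 → (0, 3, 5)
  clear (2,0): R2 −= (3)R0 → (0, 3, 6)
pivot(1,1)=3: scale R1 → (0, 1, 5/3)
  clear (2,1): R2 −= (3)R1 → (0, 0, 1)
pivot(2,2)=1: scale R2 → (0, 0, 1)
  clear (0,2): R0 −= (-1)R2 → (1, 0, 0)
  clear (1,2): R1 −= (5/3)R2 → (0, 1, 0)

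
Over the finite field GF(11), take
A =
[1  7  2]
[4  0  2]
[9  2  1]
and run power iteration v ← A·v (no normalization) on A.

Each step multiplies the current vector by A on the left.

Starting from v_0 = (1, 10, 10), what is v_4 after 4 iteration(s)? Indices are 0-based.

v_0 = (1, 10, 10).
v_1 = A·v_0 = (3, 2, 6).
v_2 = A·v_1 = (7, 2, 4).
v_3 = A·v_2 = (7, 3, 5).
v_4 = A·v_3 = (5, 5, 8).

v_4 = (5, 5, 8)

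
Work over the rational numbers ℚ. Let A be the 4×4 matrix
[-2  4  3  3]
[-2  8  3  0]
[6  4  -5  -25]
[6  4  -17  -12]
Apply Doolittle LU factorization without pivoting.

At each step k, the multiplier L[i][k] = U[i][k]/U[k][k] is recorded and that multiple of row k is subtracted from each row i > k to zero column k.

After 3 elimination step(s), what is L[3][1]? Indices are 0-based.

L[3][1] = 4

Step 1: pivot at (0,0) is -2.
  row1 ← row1 − (1)·row0  ⇒  L[1][0]=1, U row1=(0, 4, 0, -3)
  row2 ← row2 − (-3)·row0  ⇒  L[2][0]=-3, U row2=(0, 16, 4, -16)
  row3 ← row3 − (-3)·row0  ⇒  L[3][0]=-3, U row3=(0, 16, -8, -3)
Step 2: pivot at (1,1) is 4.
  row2 ← row2 − (4)·row1  ⇒  L[2][1]=4, U row2=(0, 0, 4, -4)
  row3 ← row3 − (4)·row1  ⇒  L[3][1]=4, U row3=(0, 0, -8, 9)
Step 3: pivot at (2,2) is 4.
  row3 ← row3 − (-2)·row2  ⇒  L[3][2]=-2, U row3=(0, 0, 0, 1)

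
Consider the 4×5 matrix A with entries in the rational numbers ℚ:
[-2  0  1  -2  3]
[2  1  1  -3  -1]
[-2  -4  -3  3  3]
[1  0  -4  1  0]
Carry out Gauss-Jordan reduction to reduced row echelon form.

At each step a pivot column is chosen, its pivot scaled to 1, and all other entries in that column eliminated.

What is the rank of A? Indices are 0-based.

rank = 4

step 1: normalize row 0 (÷-2) = (1, 0, -1/2, 1, -3/2)
  row 1: subtract 2×row0 = (0, 1, 2, -5, 2)
  row 2: subtract -2×row0 = (0, -4, -4, 5, 0)
  row 3: subtract 1×row0 = (0, 0, -7/2, 0, 3/2)
step 2: normalize row 1 (÷1) = (0, 1, 2, -5, 2)
  row 2: subtract -4×row1 = (0, 0, 4, -15, 8)
step 3: normalize row 2 (÷4) = (0, 0, 1, -15/4, 2)
  row 0: subtract -1/2×row2 = (1, 0, 0, -7/8, -1/2)
  row 1: subtract 2×row2 = (0, 1, 0, 5/2, -2)
  row 3: subtract -7/2×row2 = (0, 0, 0, -105/8, 17/2)
step 4: normalize row 3 (÷-105/8) = (0, 0, 0, 1, -68/105)
  row 0: subtract -7/8×row3 = (1, 0, 0, 0, -16/15)
  row 1: subtract 5/2×row3 = (0, 1, 0, 0, -8/21)
  row 2: subtract -15/4×row3 = (0, 0, 1, 0, -3/7)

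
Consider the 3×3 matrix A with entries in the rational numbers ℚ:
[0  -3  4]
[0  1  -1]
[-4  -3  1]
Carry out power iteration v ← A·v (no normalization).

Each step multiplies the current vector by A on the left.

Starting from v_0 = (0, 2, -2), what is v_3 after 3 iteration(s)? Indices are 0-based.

v_0 = (0, 2, -2).
v_1 = A·v_0 = (-14, 4, -8).
v_2 = A·v_1 = (-44, 12, 36).
v_3 = A·v_2 = (108, -24, 176).

v_3 = (108, -24, 176)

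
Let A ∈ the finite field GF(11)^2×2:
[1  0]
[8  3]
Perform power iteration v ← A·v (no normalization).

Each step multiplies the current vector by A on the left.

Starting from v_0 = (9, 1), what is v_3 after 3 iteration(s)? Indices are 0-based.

v_3 = (9, 6)

v_0 = (9, 1).
v_1 = A·v_0 = (9, 9).
v_2 = A·v_1 = (9, 0).
v_3 = A·v_2 = (9, 6).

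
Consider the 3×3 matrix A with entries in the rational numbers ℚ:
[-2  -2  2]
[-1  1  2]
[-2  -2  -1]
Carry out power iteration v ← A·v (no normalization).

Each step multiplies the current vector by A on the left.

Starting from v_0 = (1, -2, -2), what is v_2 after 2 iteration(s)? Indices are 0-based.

v_2 = (26, 3, 14)

v_0 = (1, -2, -2).
v_1 = A·v_0 = (-2, -7, 4).
v_2 = A·v_1 = (26, 3, 14).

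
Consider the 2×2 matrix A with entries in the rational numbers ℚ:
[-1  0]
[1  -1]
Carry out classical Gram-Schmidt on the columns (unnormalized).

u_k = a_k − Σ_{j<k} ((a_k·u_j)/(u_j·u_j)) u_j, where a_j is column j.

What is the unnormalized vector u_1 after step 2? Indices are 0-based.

u_1 = (-1/2, -1/2)

Step 1: u_0 = a_0 = (-1, 1).
Step 2: u_1 = a_1 − (-1/2)·u_0 = (-1/2, -1/2).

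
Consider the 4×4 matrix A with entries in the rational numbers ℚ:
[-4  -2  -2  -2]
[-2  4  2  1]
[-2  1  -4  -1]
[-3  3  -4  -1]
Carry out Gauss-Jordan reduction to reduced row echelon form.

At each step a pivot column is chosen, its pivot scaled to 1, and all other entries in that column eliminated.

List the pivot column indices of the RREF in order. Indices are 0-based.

[1] R0 /= -4  ⇒  (1, 1/2, 1/2, 1/2)
     R1 -= -2·R0  ⇒  (0, 5, 3, 2)
     R2 -= -2·R0  ⇒  (0, 2, -3, 0)
     R3 -= -3·R0  ⇒  (0, 9/2, -5/2, 1/2)
[2] R1 /= 5  ⇒  (0, 1, 3/5, 2/5)
     R0 -= 1/2·R1  ⇒  (1, 0, 1/5, 3/10)
     R2 -= 2·R1  ⇒  (0, 0, -21/5, -4/5)
     R3 -= 9/2·R1  ⇒  (0, 0, -26/5, -13/10)
[3] R2 /= -21/5  ⇒  (0, 0, 1, 4/21)
     R0 -= 1/5·R2  ⇒  (1, 0, 0, 11/42)
     R1 -= 3/5·R2  ⇒  (0, 1, 0, 2/7)
     R3 -= -26/5·R2  ⇒  (0, 0, 0, -13/42)
[4] R3 /= -13/42  ⇒  (0, 0, 0, 1)
     R0 -= 11/42·R3  ⇒  (1, 0, 0, 0)
     R1 -= 2/7·R3  ⇒  (0, 1, 0, 0)
     R2 -= 4/21·R3  ⇒  (0, 0, 1, 0)

pivot columns: 0, 1, 2, 3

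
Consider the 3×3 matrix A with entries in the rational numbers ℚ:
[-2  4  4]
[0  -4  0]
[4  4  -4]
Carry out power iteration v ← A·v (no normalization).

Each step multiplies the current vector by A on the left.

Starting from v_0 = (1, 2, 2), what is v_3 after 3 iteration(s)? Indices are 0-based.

v_3 = (248, -128, -80)

v_0 = (1, 2, 2).
v_1 = A·v_0 = (14, -8, 4).
v_2 = A·v_1 = (-44, 32, 8).
v_3 = A·v_2 = (248, -128, -80).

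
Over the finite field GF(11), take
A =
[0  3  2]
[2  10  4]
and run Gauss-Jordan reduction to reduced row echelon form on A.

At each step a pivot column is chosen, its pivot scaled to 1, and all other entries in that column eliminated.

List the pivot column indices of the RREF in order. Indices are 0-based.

[1] R0 <-> R1
[1] R0 /= 2  ⇒  (1, 5, 2)
[2] R1 /= 3  ⇒  (0, 1, 8)
     R0 -= 5·R1  ⇒  (1, 0, 6)

pivot columns: 0, 1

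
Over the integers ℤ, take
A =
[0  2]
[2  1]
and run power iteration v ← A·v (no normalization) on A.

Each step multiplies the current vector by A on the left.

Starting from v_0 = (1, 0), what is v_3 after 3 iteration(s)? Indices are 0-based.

v_3 = (4, 10)

v_0 = (1, 0).
v_1 = A·v_0 = (0, 2).
v_2 = A·v_1 = (4, 2).
v_3 = A·v_2 = (4, 10).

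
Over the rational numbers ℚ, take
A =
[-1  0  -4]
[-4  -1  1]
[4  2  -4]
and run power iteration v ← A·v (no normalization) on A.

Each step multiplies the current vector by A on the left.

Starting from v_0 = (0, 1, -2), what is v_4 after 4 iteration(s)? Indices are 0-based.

v_4 = (592, -787, 1506)

v_0 = (0, 1, -2).
v_1 = A·v_0 = (8, -3, 10).
v_2 = A·v_1 = (-48, -19, -14).
v_3 = A·v_2 = (104, 197, -174).
v_4 = A·v_3 = (592, -787, 1506).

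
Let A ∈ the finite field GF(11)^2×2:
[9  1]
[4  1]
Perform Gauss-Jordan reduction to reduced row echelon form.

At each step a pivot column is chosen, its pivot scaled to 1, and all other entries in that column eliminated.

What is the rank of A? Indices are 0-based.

[1] R0 /= 9  ⇒  (1, 5)
     R1 -= 4·R0  ⇒  (0, 3)
[2] R1 /= 3  ⇒  (0, 1)
     R0 -= 5·R1  ⇒  (1, 0)

rank = 2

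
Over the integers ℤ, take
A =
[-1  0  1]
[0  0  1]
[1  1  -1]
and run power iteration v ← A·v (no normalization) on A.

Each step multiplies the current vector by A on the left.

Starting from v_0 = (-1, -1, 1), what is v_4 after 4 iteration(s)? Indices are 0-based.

v_4 = (-25, -14, 31)

v_0 = (-1, -1, 1).
v_1 = A·v_0 = (2, 1, -3).
v_2 = A·v_1 = (-5, -3, 6).
v_3 = A·v_2 = (11, 6, -14).
v_4 = A·v_3 = (-25, -14, 31).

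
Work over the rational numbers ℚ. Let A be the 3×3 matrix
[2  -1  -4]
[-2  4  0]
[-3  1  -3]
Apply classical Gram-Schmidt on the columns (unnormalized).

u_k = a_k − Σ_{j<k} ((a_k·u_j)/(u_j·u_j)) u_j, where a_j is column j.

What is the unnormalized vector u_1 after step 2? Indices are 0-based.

Step 1: u_0 = a_0 = (2, -2, -3).
Step 2: u_1 = a_1 − (-13/17)·u_0 = (9/17, 42/17, -22/17).

u_1 = (9/17, 42/17, -22/17)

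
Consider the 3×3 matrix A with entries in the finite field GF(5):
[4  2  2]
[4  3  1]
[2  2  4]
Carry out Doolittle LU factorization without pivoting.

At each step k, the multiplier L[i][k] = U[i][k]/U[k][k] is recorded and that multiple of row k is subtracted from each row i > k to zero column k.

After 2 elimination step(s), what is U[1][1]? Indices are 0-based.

U[1][1] = 1

Step 1: pivot at (0,0) is 4.
  row1 ← row1 − (1)·row0  ⇒  L[1][0]=1, U row1=(0, 1, 4)
  row2 ← row2 − (3)·row0  ⇒  L[2][0]=3, U row2=(0, 1, 3)
Step 2: pivot at (1,1) is 1.
  row2 ← row2 − (1)·row1  ⇒  L[2][1]=1, U row2=(0, 0, 4)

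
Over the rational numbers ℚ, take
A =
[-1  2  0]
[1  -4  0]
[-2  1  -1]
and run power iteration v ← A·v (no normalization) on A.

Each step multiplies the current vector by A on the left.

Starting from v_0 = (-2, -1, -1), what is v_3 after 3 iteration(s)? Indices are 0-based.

v_0 = (-2, -1, -1).
v_1 = A·v_0 = (0, 2, 4).
v_2 = A·v_1 = (4, -8, -2).
v_3 = A·v_2 = (-20, 36, -14).

v_3 = (-20, 36, -14)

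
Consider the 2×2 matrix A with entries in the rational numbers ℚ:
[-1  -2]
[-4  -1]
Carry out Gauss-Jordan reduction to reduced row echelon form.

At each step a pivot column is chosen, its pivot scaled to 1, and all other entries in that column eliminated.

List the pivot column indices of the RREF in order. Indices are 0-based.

step 1: normalize row 0 (÷-1) = (1, 2)
  row 1: subtract -4×row0 = (0, 7)
step 2: normalize row 1 (÷7) = (0, 1)
  row 0: subtract 2×row1 = (1, 0)

pivot columns: 0, 1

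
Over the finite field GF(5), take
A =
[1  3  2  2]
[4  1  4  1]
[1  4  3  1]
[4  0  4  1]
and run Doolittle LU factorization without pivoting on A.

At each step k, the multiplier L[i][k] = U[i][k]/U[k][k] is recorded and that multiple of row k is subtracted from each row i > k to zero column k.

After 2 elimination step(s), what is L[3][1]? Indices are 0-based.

k=0: U[0][0]=1
  eliminate (1,0): mult=4, new row 1: (0, 4, 1, 3); set L[1][0]=4
  eliminate (2,0): mult=1, new row 2: (0, 1, 1, 4); set L[2][0]=1
  eliminate (3,0): mult=4, new row 3: (0, 3, 1, 3); set L[3][0]=4
k=1: U[1][1]=4
  eliminate (2,1): mult=4, new row 2: (0, 0, 2, 2); set L[2][1]=4
  eliminate (3,1): mult=2, new row 3: (0, 0, 4, 2); set L[3][1]=2

L[3][1] = 2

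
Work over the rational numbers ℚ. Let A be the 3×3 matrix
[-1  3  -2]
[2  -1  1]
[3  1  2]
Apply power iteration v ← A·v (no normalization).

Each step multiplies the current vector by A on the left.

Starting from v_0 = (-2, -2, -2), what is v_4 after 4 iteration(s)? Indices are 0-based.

v_0 = (-2, -2, -2).
v_1 = A·v_0 = (0, -4, -12).
v_2 = A·v_1 = (12, -8, -28).
v_3 = A·v_2 = (20, 4, -28).
v_4 = A·v_3 = (48, 8, 8).

v_4 = (48, 8, 8)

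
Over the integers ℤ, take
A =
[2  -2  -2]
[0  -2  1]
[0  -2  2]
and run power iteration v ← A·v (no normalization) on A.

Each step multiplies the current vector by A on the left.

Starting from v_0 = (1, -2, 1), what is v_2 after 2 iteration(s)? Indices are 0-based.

v_0 = (1, -2, 1).
v_1 = A·v_0 = (4, 5, 6).
v_2 = A·v_1 = (-14, -4, 2).

v_2 = (-14, -4, 2)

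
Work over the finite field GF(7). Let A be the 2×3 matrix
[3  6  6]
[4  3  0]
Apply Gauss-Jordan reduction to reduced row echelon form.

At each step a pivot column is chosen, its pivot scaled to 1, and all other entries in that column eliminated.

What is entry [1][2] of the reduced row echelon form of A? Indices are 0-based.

pivot(0,0)=3: scale R0 → (1, 2, 2)
  clear (1,0): R1 −= (4)R0 → (0, 2, 6)
pivot(1,1)=2: scale R1 → (0, 1, 3)
  clear (0,1): R0 −= (2)R1 → (1, 0, 3)

M[1][2] = 3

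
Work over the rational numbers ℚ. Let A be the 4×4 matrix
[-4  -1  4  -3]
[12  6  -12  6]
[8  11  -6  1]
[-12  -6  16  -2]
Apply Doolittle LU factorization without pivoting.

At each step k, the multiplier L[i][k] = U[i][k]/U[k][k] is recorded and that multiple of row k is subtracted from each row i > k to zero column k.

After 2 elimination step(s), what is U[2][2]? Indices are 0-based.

Step 1: pivot at (0,0) is -4.
  row1 ← row1 − (-3)·row0  ⇒  L[1][0]=-3, U row1=(0, 3, 0, -3)
  row2 ← row2 − (-2)·row0  ⇒  L[2][0]=-2, U row2=(0, 9, 2, -5)
  row3 ← row3 − (3)·row0  ⇒  L[3][0]=3, U row3=(0, -3, 4, 7)
Step 2: pivot at (1,1) is 3.
  row2 ← row2 − (3)·row1  ⇒  L[2][1]=3, U row2=(0, 0, 2, 4)
  row3 ← row3 − (-1)·row1  ⇒  L[3][1]=-1, U row3=(0, 0, 4, 4)

U[2][2] = 2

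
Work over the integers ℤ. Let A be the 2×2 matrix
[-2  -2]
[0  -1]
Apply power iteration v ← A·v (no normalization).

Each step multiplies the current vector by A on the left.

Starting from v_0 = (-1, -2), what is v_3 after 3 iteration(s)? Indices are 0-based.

v_3 = (36, 2)

v_0 = (-1, -2).
v_1 = A·v_0 = (6, 2).
v_2 = A·v_1 = (-16, -2).
v_3 = A·v_2 = (36, 2).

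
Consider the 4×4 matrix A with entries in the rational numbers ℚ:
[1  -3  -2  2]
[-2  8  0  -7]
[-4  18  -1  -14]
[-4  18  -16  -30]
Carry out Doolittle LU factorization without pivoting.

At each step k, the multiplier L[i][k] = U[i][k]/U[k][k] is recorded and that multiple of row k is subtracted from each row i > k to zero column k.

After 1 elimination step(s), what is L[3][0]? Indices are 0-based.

L[3][0] = -4

k=0: U[0][0]=1
  eliminate (1,0): mult=-2, new row 1: (0, 2, -4, -3); set L[1][0]=-2
  eliminate (2,0): mult=-4, new row 2: (0, 6, -9, -6); set L[2][0]=-4
  eliminate (3,0): mult=-4, new row 3: (0, 6, -24, -22); set L[3][0]=-4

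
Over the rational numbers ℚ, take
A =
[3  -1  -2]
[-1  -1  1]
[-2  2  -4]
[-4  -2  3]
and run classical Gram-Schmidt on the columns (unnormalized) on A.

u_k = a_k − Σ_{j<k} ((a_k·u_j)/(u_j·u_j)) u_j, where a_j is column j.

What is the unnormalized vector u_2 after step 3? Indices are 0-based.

u_2 = (-177/74, -39/74, -77/37, -23/37)

Step 1: u_0 = a_0 = (3, -1, -2, -4).
Step 2: u_1 = a_1 − (1/15)·u_0 = (-6/5, -14/15, 32/15, -26/15).
Step 3: u_2 = a_2 − (-11/30)·u_0 − (-46/37)·u_1 = (-177/74, -39/74, -77/37, -23/37).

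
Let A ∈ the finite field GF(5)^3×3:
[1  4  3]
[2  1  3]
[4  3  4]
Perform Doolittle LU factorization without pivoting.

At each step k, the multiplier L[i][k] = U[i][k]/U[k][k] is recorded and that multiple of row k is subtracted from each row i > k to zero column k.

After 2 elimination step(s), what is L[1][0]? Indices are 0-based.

L[1][0] = 2

k=0: U[0][0]=1
  eliminate (1,0): mult=2, new row 1: (0, 3, 2); set L[1][0]=2
  eliminate (2,0): mult=4, new row 2: (0, 2, 2); set L[2][0]=4
k=1: U[1][1]=3
  eliminate (2,1): mult=4, new row 2: (0, 0, 4); set L[2][1]=4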